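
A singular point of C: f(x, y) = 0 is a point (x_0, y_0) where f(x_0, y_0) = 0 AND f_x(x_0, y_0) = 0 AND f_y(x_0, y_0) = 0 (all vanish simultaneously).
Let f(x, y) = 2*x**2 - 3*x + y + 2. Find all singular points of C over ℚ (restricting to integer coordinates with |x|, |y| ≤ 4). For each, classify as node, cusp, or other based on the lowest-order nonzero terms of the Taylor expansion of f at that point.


No singular points in the scanned grid; C is smooth there.

Compute partial derivatives:
  f_x = 4*x - 3.
  f_y = 1.
f_y = 1 is a nonzero constant, so f_y never vanishes: no point (x, y) can satisfy f = f_x = f_y = 0. In particular no (x, y) ∈ {−4, ..., 4}² is singular; the curve is smooth.


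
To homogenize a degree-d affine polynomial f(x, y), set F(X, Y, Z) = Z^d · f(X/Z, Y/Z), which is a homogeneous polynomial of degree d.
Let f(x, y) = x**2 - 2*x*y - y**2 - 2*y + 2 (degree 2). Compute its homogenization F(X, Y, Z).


F(X, Y, Z) = X**2 - 2*X*Y - Y**2 - 2*Y*Z + 2*Z**2

deg(f) = 2.
Substitute x = X/Z, y = Y/Z into f, then multiply by Z^2.
  monomial 1·x^2·y^0 ↦ 1·X^2·Y^0·Z^0.
  monomial -2·x^1·y^1 ↦ -2·X^1·Y^1·Z^0.
  monomial -1·x^0·y^2 ↦ -1·X^0·Y^2·Z^0.
  monomial -2·x^0·y^1 ↦ -2·X^0·Y^1·Z^1.
  monomial 2·x^0·y^0 ↦ 2·X^0·Y^0·Z^2.
Collecting: F(X, Y, Z) = X**2 - 2*X*Y - Y**2 - 2*Y*Z + 2*Z**2.


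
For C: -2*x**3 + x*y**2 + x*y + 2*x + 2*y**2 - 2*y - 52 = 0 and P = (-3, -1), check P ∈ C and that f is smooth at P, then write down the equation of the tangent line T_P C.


Tangent line at P: -52*x - 3*y - 159 = 0.

Step 1: f(-3, -1) = 0, so P lies on C.
Step 2: partial derivatives
  f_x(x, y) = -6*x**2 + y**2 + y + 2, f_y(x, y) = 2*x*y + x + 4*y - 2.
  f_x(P) = -52, f_y(P) = -3 (gradient nonzero, so P is smooth).
Step 3: tangent line at P: -52·(x − -3) + -3·(y − -1) = 0.
Expanding: -52*x - 3*y - 159 = 0.


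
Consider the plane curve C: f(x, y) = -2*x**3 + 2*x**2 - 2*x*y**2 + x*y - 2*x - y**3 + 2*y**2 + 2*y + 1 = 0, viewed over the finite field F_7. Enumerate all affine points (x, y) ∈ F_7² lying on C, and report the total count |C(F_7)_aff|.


Affine F_7-points: {(2, 4), (3, 6), (5, 3), (6, 0)}; count = 4.

For each of the 49 pairs (x, y) ∈ F_7², evaluate f(x, y) mod 7. Record the zeros.
  x = 0: [0↦1, 1↦4, 2↦5, 3↦5, 4↦5, 5↦6, 6↦2]  zeros at y ∈ ∅
  x = 1: [0↦6, 1↦1, 2↦4, 3↦2, 4↦3, 5↦1, 6↦4]  zeros at y ∈ ∅
  x = 2: [0↦3, 1↦4, 2↦2, 3↦5, 4↦0, 5↦2, 6↦5]  zeros at y ∈ {4}
  x = 3: [0↦1, 1↦1, 2↦1, 3↦2, 4↦5, 5↦4, 6↦0]  zeros at y ∈ {6}
  x = 4: [0↦2, 1↦1, 2↦3, 3↦2, 4↦6, 5↦2, 6↦5]  zeros at y ∈ ∅
  x = 5: [0↦1, 1↦6, 2↦3, 3↦0, 4↦5, 5↦5, 6↦1]  zeros at y ∈ {3}
  x = 6: [0↦0, 1↦4, 2↦3, 3↦5, 4↦4, 5↦1, 6↦4]  zeros at y ∈ {0}
Collecting zeros: affine points = {(2, 4), (3, 6), (5, 3), (6, 0)}.
Total count |C(F_7)_aff| = 4.


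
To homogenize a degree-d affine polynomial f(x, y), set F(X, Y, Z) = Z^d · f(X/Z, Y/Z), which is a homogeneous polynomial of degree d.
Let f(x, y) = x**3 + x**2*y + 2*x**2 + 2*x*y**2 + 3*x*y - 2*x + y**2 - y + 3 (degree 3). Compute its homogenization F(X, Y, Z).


F(X, Y, Z) = X**3 + X**2*Y + 2*X**2*Z + 2*X*Y**2 + 3*X*Y*Z - 2*X*Z**2 + Y**2*Z - Y*Z**2 + 3*Z**3

deg(f) = 3.
Substitute x = X/Z, y = Y/Z into f, then multiply by Z^3.
  monomial 1·x^3·y^0 ↦ 1·X^3·Y^0·Z^0.
  monomial 1·x^2·y^1 ↦ 1·X^2·Y^1·Z^0.
  monomial 2·x^2·y^0 ↦ 2·X^2·Y^0·Z^1.
  monomial 2·x^1·y^2 ↦ 2·X^1·Y^2·Z^0.
  monomial 3·x^1·y^1 ↦ 3·X^1·Y^1·Z^1.
  monomial -2·x^1·y^0 ↦ -2·X^1·Y^0·Z^2.
  monomial 1·x^0·y^2 ↦ 1·X^0·Y^2·Z^1.
  monomial -1·x^0·y^1 ↦ -1·X^0·Y^1·Z^2.
  monomial 3·x^0·y^0 ↦ 3·X^0·Y^0·Z^3.
Collecting: F(X, Y, Z) = X**3 + X**2*Y + 2*X**2*Z + 2*X*Y**2 + 3*X*Y*Z - 2*X*Z**2 + Y**2*Z - Y*Z**2 + 3*Z**3.


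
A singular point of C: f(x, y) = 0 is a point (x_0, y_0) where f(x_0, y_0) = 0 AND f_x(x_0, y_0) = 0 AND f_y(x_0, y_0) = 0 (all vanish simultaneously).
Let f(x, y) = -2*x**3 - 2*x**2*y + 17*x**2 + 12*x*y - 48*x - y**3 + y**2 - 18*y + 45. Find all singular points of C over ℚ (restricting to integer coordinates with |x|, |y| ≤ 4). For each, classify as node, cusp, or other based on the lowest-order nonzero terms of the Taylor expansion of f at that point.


Singular points: {(3, 0)}; classification: node.

Compute partial derivatives:
  f_x = -6*x**2 - 4*x*y + 34*x + 12*y - 48.
  f_y = -2*x**2 + 12*x - 3*y**2 + 2*y - 18.
Scan x_0 ∈ {−4, ..., 4}. For each x_0, f_y(x_0, y) is a polynomial in y; find its integer roots y ∈ {−4, ..., 4}, then test f_x and f at those candidates.
  x = -4: f_y(-4, y) = -3*y**2 + 2*y - 98; no integer root y with |y| ≤ 4.
  x = -3: f_y(-3, y) = -3*y**2 + 2*y - 72; no integer root y with |y| ≤ 4.
  x = -2: f_y(-2, y) = -3*y**2 + 2*y - 50; no integer root y with |y| ≤ 4.
  x = -1: f_y(-1, y) = -3*y**2 + 2*y - 32; no integer root y with |y| ≤ 4.
  x = 0: f_y(0, y) = -3*y**2 + 2*y - 18; no integer root y with |y| ≤ 4.
  x = 1: f_y(1, y) = -3*y**2 + 2*y - 8; no integer root y with |y| ≤ 4.
  x = 2: f_y(2, y) = -3*y**2 + 2*y - 2; no integer root y with |y| ≤ 4.
  x = 3: f_y(3, y) = -3*y**2 + 2*y; vanishes at y ∈ {0}. (3, 0): f_x = 0, f = 0 — SINGULAR.
  x = 4: f_y(4, y) = -3*y**2 + 2*y - 2; no integer root y with |y| ≤ 4.
Only singular point on the grid: (3, 0).
Classify: substitute x = 3 + u, y = 0 + v and expand: f = -2*u**3 - 2*u**2*v - u**2 - v**3 + v**2.
No constant or linear terms (consistent with a singular point). Quadratic part: -u**2 + v**2. Cubic part: -2*u**3 - 2*u**2*v - v**3.
The quadratic part v**2 - u**2 = (v − u)(v + u) splits into two distinct linear factors, so there are two distinct tangent lines y − 0 = ±(x − 3) — this is a node (ordinary double point).
Classification: node.


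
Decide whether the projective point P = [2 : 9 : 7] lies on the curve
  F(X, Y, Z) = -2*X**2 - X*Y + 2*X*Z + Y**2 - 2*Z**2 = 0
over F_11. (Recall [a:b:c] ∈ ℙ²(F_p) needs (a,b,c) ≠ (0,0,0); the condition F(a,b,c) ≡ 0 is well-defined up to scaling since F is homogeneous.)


F(2,9,7) ≡ 7 (mod 11); P is NOT on the curve.

Evaluate F(2, 9, 7) term-by-term (mod 11).
  -2*X**2 ↦ -2·4·1·1 = -8
  -X*Y ↦ -1·2·9·1 = -18
  2*X*Z ↦ 2·2·1·7 = 28
  Y**2 ↦ 1·1·81·1 = 81
  -2*Z**2 ↦ -2·1·1·49 = -98
Sum: F(2, 9, 7) = (-8) + (-18) + (28) + (81) + (-98) = -15.
Reducing mod 11: -15 ≡ 7 (mod 11).
Since F(a, b, c) ≡ 7 ≠ 0 (mod 11), P does NOT lie on the curve.


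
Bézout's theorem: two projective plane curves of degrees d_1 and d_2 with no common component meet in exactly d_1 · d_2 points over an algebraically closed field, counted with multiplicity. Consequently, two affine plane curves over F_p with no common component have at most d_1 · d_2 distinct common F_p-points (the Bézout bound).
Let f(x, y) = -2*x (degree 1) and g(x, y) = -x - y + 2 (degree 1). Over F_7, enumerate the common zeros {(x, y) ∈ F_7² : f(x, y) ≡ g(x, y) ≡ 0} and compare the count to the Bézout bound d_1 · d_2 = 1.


Common zeros: {(0, 2)}; count = 1; Bézout bound = 1.

deg(f) = 1, deg(g) = 1, so Bézout bound = 1.
Scan x ∈ F_7. For each x, list the y ∈ F_7 with f(x, y) ≡ 0 and those with g(x, y) ≡ 0 (mod 7); the common zeros in that column are the intersection.
  x = 0: f ≡ 0 at y ∈ {0, 1, 2, 3, 4, 5, 6}; g ≡ 0 at y ∈ {2}; common: {2}.
  x = 1: f ≡ 0 at y ∈ ∅; g ≡ 0 at y ∈ {1}; common: ∅.
  x = 2: f ≡ 0 at y ∈ ∅; g ≡ 0 at y ∈ {0}; common: ∅.
  x = 3: f ≡ 0 at y ∈ ∅; g ≡ 0 at y ∈ {6}; common: ∅.
  x = 4: f ≡ 0 at y ∈ ∅; g ≡ 0 at y ∈ {5}; common: ∅.
  x = 5: f ≡ 0 at y ∈ ∅; g ≡ 0 at y ∈ {4}; common: ∅.
  x = 6: f ≡ 0 at y ∈ ∅; g ≡ 0 at y ∈ {3}; common: ∅.
Collecting: common zeros = {(0, 2)}, so the count is 1.
Comparison with the Bézout bound: 1 ≤ 1 = deg(f)·deg(g), as expected for curves with no common component (the bound is attained).


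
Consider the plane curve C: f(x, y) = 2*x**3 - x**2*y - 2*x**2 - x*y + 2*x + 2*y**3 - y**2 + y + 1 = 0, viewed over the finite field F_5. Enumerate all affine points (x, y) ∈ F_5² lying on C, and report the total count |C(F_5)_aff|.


Affine F_5-points: {(0, 2), (1, 3), (2, 2), (2, 4), (3, 3), (4, 0)}; count = 6.

For each of the 25 pairs (x, y) ∈ F_5², evaluate f(x, y) mod 5. Record the zeros.
  x = 0: [0↦1, 1↦3, 2↦0, 3↦4, 4↦2]  zeros at y ∈ {2}
  x = 1: [0↦3, 1↦3, 2↦3, 3↦0, 4↦1]  zeros at y ∈ {3}
  x = 2: [0↦3, 1↦4, 2↦0, 3↦3, 4↦0]  zeros at y ∈ {2, 4}
  x = 3: [0↦3, 1↦3, 2↦3, 3↦0, 4↦1]  zeros at y ∈ {3}
  x = 4: [0↦0, 1↦2, 2↦4, 3↦3, 4↦1]  zeros at y ∈ {0}
Collecting zeros: affine points = {(0, 2), (1, 3), (2, 2), (2, 4), (3, 3), (4, 0)}.
Total count |C(F_5)_aff| = 6.


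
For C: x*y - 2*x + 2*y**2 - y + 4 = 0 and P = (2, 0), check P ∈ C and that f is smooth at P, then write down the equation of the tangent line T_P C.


Tangent line at P: -2*x + y + 4 = 0.

Step 1: f(2, 0) = 0, so P lies on C.
Step 2: partial derivatives
  f_x(x, y) = y - 2, f_y(x, y) = x + 4*y - 1.
  f_x(P) = -2, f_y(P) = 1 (gradient nonzero, so P is smooth).
Step 3: tangent line at P: -2·(x − 2) + 1·(y − 0) = 0.
Expanding: -2*x + y + 4 = 0.


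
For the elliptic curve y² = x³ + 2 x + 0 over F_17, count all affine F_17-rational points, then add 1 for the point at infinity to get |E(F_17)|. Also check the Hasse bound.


Affine points = {(0, 0), (3, 4), (3, 13), (4, 2), (4, 15), (5, 4), (5, 13), (7, 0), (8, 1), (8, 16), (9, 4), (9, 13), (10, 0), (12, 1), (12, 16), (13, 8), (13, 9), (14, 1), (14, 16)}; affine count = 19; |E(F_17)| = 20.

Discriminant check: Δ ∝ 4a³ + 27b² = 4·2³ + 27·0² = 4·8 + 27·0 ≡ 15 (mod 17). Nonzero ⇒ E is nonsingular.
For each x ∈ F_17, compute rhs = x³ + 2·x + 0 mod 17, then count y ∈ F_17 with y² ≡ rhs.
  x = 0: rhs = 0, matching y values: 0 (1 points).
  x = 1: rhs = 3, matching y values: none (0 points).
  x = 2: rhs = 12, matching y values: none (0 points).
  x = 3: rhs = 16, matching y values: 4, 13 (2 points).
  x = 4: rhs = 4, matching y values: 2, 15 (2 points).
  x = 5: rhs = 16, matching y values: 4, 13 (2 points).
  x = 6: rhs = 7, matching y values: none (0 points).
  x = 7: rhs = 0, matching y values: 0 (1 points).
  x = 8: rhs = 1, matching y values: 1, 16 (2 points).
  x = 9: rhs = 16, matching y values: 4, 13 (2 points).
  x = 10: rhs = 0, matching y values: 0 (1 points).
  x = 11: rhs = 10, matching y values: none (0 points).
  x = 12: rhs = 1, matching y values: 1, 16 (2 points).
  x = 13: rhs = 13, matching y values: 8, 9 (2 points).
  x = 14: rhs = 1, matching y values: 1, 16 (2 points).
  x = 15: rhs = 5, matching y values: none (0 points).
  x = 16: rhs = 14, matching y values: none (0 points).
Total affine count: 19.
Full point count |E(F_17)| = 19 + 1 = 20.
Hasse bound: |20 − (17+1)| = |2| = 2 ≤ 2√17 ≈ 8.2462 ✓.


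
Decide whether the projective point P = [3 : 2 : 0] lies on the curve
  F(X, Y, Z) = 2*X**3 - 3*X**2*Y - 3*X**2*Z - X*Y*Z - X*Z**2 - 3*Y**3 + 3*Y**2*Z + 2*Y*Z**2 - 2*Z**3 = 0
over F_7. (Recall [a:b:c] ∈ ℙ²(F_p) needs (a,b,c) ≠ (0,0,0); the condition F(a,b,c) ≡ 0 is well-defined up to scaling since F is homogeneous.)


F(3,2,0) ≡ 4 (mod 7); P is NOT on the curve.

Evaluate F(3, 2, 0) term-by-term (mod 7).
  2*X**3 ↦ 2·27·1·1 = 54
  -3*X**2*Y ↦ -3·9·2·1 = -54
  -3*X**2*Z ↦ -3·9·1·0 = 0
  -X*Y*Z ↦ -1·3·2·0 = 0
  -X*Z**2 ↦ -1·3·1·0 = 0
  -3*Y**3 ↦ -3·1·8·1 = -24
  3*Y**2*Z ↦ 3·1·4·0 = 0
  2*Y*Z**2 ↦ 2·1·2·0 = 0
  -2*Z**3 ↦ -2·1·1·0 = 0
Sum: F(3, 2, 0) = (54) + (-54) + (0) + (0) + (0) + (-24) + (0) + (0) + (0) = -24.
Reducing mod 7: -24 ≡ 4 (mod 7).
Since F(a, b, c) ≡ 4 ≠ 0 (mod 7), P does NOT lie on the curve.


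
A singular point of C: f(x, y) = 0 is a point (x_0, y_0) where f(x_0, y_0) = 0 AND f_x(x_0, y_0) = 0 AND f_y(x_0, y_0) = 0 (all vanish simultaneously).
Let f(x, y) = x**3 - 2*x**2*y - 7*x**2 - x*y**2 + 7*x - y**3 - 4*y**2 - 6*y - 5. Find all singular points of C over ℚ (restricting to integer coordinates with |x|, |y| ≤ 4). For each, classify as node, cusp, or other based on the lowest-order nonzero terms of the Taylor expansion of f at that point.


Singular points: {(1, -2)}; classification: cusp.

Compute partial derivatives:
  f_x = 3*x**2 - 4*x*y - 14*x - y**2 + 7.
  f_y = -2*x**2 - 2*x*y - 3*y**2 - 8*y - 6.
Scan x_0 ∈ {−4, ..., 4}. For each x_0, f_y(x_0, y) is a polynomial in y; find its integer roots y ∈ {−4, ..., 4}, then test f_x and f at those candidates.
  x = -4: f_y(-4, y) = -3*y**2 - 38; no integer root y with |y| ≤ 4.
  x = -3: f_y(-3, y) = -3*y**2 - 2*y - 24; no integer root y with |y| ≤ 4.
  x = -2: f_y(-2, y) = -3*y**2 - 4*y - 14; no integer root y with |y| ≤ 4.
  x = -1: f_y(-1, y) = -3*y**2 - 6*y - 8; no integer root y with |y| ≤ 4.
  x = 0: f_y(0, y) = -3*y**2 - 8*y - 6; no integer root y with |y| ≤ 4.
  x = 1: f_y(1, y) = -3*y**2 - 10*y - 8; vanishes at y ∈ {-2}. (1, -2): f_x = 0, f = 0 — SINGULAR.
  x = 2: f_y(2, y) = -3*y**2 - 12*y - 14; no integer root y with |y| ≤ 4.
  x = 3: f_y(3, y) = -3*y**2 - 14*y - 24; no integer root y with |y| ≤ 4.
  x = 4: f_y(4, y) = -3*y**2 - 16*y - 38; no integer root y with |y| ≤ 4.
Only singular point on the grid: (1, -2).
Classify: substitute x = 1 + u, y = -2 + v and expand: f = u**3 - 2*u**2*v - u*v**2 - v**3 + v**2.
No constant or linear terms (consistent with a singular point). Quadratic part: v**2. Cubic part: u**3 - 2*u**2*v - u*v**2 - v**3.
The quadratic part v**2 is a perfect square, so there is a single (double) tangent line v = 0, i.e. y = -2. Restricting the cubic part to that line (v = 0) leaves u**3 ≠ 0, so f is not divisible by v and the branch is v² ≈ -u**3 to lowest order — this is a cusp.
Classification: cusp.


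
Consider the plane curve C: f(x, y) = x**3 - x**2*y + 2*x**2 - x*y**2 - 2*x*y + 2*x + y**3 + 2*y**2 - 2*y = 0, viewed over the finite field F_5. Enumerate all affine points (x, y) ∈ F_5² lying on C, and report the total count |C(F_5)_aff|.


Affine F_5-points: {(0, 0), (1, 0), (1, 4), (2, 0), (4, 3)}; count = 5.

For each of the 25 pairs (x, y) ∈ F_5², evaluate f(x, y) mod 5. Record the zeros.
  x = 0: [0↦0, 1↦1, 2↦2, 3↦4, 4↦3]  zeros at y ∈ {0}
  x = 1: [0↦0, 1↦2, 2↦2, 3↦1, 4↦0]  zeros at y ∈ {0, 4}
  x = 2: [0↦0, 1↦1, 2↦3, 3↦2, 4↦4]  zeros at y ∈ {0}
  x = 3: [0↦1, 1↦4, 2↦1, 3↦3, 4↦1]  zeros at y ∈ ∅
  x = 4: [0↦4, 1↦2, 2↦2, 3↦0, 4↦2]  zeros at y ∈ {3}
Collecting zeros: affine points = {(0, 0), (1, 0), (1, 4), (2, 0), (4, 3)}.
Total count |C(F_5)_aff| = 5.


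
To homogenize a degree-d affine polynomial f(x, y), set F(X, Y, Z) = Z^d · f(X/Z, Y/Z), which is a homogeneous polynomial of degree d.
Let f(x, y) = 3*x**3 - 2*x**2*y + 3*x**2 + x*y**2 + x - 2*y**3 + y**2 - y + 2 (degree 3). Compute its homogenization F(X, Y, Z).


F(X, Y, Z) = 3*X**3 - 2*X**2*Y + 3*X**2*Z + X*Y**2 + X*Z**2 - 2*Y**3 + Y**2*Z - Y*Z**2 + 2*Z**3

deg(f) = 3.
Substitute x = X/Z, y = Y/Z into f, then multiply by Z^3.
  monomial 3·x^3·y^0 ↦ 3·X^3·Y^0·Z^0.
  monomial -2·x^2·y^1 ↦ -2·X^2·Y^1·Z^0.
  monomial 3·x^2·y^0 ↦ 3·X^2·Y^0·Z^1.
  monomial 1·x^1·y^2 ↦ 1·X^1·Y^2·Z^0.
  monomial 1·x^1·y^0 ↦ 1·X^1·Y^0·Z^2.
  monomial -2·x^0·y^3 ↦ -2·X^0·Y^3·Z^0.
  monomial 1·x^0·y^2 ↦ 1·X^0·Y^2·Z^1.
  monomial -1·x^0·y^1 ↦ -1·X^0·Y^1·Z^2.
  monomial 2·x^0·y^0 ↦ 2·X^0·Y^0·Z^3.
Collecting: F(X, Y, Z) = 3*X**3 - 2*X**2*Y + 3*X**2*Z + X*Y**2 + X*Z**2 - 2*Y**3 + Y**2*Z - Y*Z**2 + 2*Z**3.


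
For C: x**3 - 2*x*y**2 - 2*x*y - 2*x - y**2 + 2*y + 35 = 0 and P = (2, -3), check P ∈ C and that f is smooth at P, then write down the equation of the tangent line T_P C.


Tangent line at P: -2*x + 28*y + 88 = 0.

Step 1: f(2, -3) = 0, so P lies on C.
Step 2: partial derivatives
  f_x(x, y) = 3*x**2 - 2*y**2 - 2*y - 2, f_y(x, y) = -4*x*y - 2*x - 2*y + 2.
  f_x(P) = -2, f_y(P) = 28 (gradient nonzero, so P is smooth).
Step 3: tangent line at P: -2·(x − 2) + 28·(y − -3) = 0.
Expanding: -2*x + 28*y + 88 = 0.


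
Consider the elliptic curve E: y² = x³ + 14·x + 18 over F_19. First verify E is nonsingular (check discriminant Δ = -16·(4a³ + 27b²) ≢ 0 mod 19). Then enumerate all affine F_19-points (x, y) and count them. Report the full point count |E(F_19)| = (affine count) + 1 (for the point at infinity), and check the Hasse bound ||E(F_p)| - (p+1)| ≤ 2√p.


Affine points = {(2, 4), (2, 15), (3, 7), (3, 12), (4, 9), (4, 10), (5, 2), (5, 17), (16, 5), (16, 14), (17, 1), (17, 18)}; affine count = 12; |E(F_19)| = 13.

Discriminant check: Δ ∝ 4a³ + 27b² = 4·14³ + 27·18² = 4·2744 + 27·324 ≡ 2 (mod 19). Nonzero ⇒ E is nonsingular.
For each x ∈ F_19, compute rhs = x³ + 14·x + 18 mod 19, then count y ∈ F_19 with y² ≡ rhs.
  x = 0: rhs = 18, matching y values: none (0 points).
  x = 1: rhs = 14, matching y values: none (0 points).
  x = 2: rhs = 16, matching y values: 4, 15 (2 points).
  x = 3: rhs = 11, matching y values: 7, 12 (2 points).
  x = 4: rhs = 5, matching y values: 9, 10 (2 points).
  x = 5: rhs = 4, matching y values: 2, 17 (2 points).
  x = 6: rhs = 14, matching y values: none (0 points).
  x = 7: rhs = 3, matching y values: none (0 points).
  x = 8: rhs = 15, matching y values: none (0 points).
  x = 9: rhs = 18, matching y values: none (0 points).
  x = 10: rhs = 18, matching y values: none (0 points).
  x = 11: rhs = 2, matching y values: none (0 points).
  x = 12: rhs = 14, matching y values: none (0 points).
  x = 13: rhs = 3, matching y values: none (0 points).
  x = 14: rhs = 13, matching y values: none (0 points).
  x = 15: rhs = 12, matching y values: none (0 points).
  x = 16: rhs = 6, matching y values: 5, 14 (2 points).
  x = 17: rhs = 1, matching y values: 1, 18 (2 points).
  x = 18: rhs = 3, matching y values: none (0 points).
Total affine count: 12.
Full point count |E(F_19)| = 12 + 1 = 13.
Hasse bound: |13 − (19+1)| = |-7| = 7 ≤ 2√19 ≈ 8.7178 ✓.


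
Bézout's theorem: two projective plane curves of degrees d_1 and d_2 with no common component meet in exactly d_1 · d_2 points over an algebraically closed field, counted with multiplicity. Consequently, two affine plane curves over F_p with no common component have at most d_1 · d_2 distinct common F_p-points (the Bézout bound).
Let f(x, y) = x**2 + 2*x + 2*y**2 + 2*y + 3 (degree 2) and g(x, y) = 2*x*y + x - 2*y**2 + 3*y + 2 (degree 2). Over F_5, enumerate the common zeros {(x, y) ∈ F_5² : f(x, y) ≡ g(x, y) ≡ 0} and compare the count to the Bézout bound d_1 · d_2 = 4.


Common zeros: {(0, 2), (1, 3), (3, 2)}; count = 3; Bézout bound = 4.

deg(f) = 2, deg(g) = 2, so Bézout bound = 4.
Scan x ∈ F_5. For each x, list the y ∈ F_5 with f(x, y) ≡ 0 and those with g(x, y) ≡ 0 (mod 5); the common zeros in that column are the intersection.
  x = 0: f ≡ 0 at y ∈ {2}; g ≡ 0 at y ∈ {2}; common: {2}.
  x = 1: f ≡ 0 at y ∈ {1, 3}; g ≡ 0 at y ∈ {2, 3}; common: {3}.
  x = 2: f ≡ 0 at y ∈ {1, 3}; g ≡ 0 at y ∈ {2, 4}; common: ∅.
  x = 3: f ≡ 0 at y ∈ {2}; g ≡ 0 at y ∈ {0, 2}; common: {2}.
  x = 4: f ≡ 0 at y ∈ ∅; g ≡ 0 at y ∈ {1, 2}; common: ∅.
Collecting: common zeros = {(0, 2), (1, 3), (3, 2)}, so the count is 3.
Comparison with the Bézout bound: 3 ≤ 4 = deg(f)·deg(g), as expected for curves with no common component (the affine F_5-count falls short of the bound because intersections may lie at infinity, over extension fields, or carry multiplicity).


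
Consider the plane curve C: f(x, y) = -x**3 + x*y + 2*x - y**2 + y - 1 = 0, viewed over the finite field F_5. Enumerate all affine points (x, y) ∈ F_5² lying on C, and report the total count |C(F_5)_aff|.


Affine F_5-points: {(1, 0), (1, 2), (2, 0), (2, 3)}; count = 4.

For each of the 25 pairs (x, y) ∈ F_5², evaluate f(x, y) mod 5. Record the zeros.
  x = 0: [0↦4, 1↦4, 2↦2, 3↦3, 4↦2]  zeros at y ∈ ∅
  x = 1: [0↦0, 1↦1, 2↦0, 3↦2, 4↦2]  zeros at y ∈ {0, 2}
  x = 2: [0↦0, 1↦2, 2↦2, 3↦0, 4↦1]  zeros at y ∈ {0, 3}
  x = 3: [0↦3, 1↦1, 2↦2, 3↦1, 4↦3]  zeros at y ∈ ∅
  x = 4: [0↦3, 1↦2, 2↦4, 3↦4, 4↦2]  zeros at y ∈ ∅
Collecting zeros: affine points = {(1, 0), (1, 2), (2, 0), (2, 3)}.
Total count |C(F_5)_aff| = 4.


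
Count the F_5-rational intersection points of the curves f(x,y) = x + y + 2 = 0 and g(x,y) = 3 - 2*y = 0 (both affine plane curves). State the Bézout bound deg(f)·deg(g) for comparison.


Common zeros: {(4, 4)}; count = 1; Bézout bound = 1.

deg(f) = 1, deg(g) = 1, so Bézout bound = 1.
Scan x ∈ F_5. For each x, list the y ∈ F_5 with f(x, y) ≡ 0 and those with g(x, y) ≡ 0 (mod 5); the common zeros in that column are the intersection.
  x = 0: f ≡ 0 at y ∈ {3}; g ≡ 0 at y ∈ {4}; common: ∅.
  x = 1: f ≡ 0 at y ∈ {2}; g ≡ 0 at y ∈ {4}; common: ∅.
  x = 2: f ≡ 0 at y ∈ {1}; g ≡ 0 at y ∈ {4}; common: ∅.
  x = 3: f ≡ 0 at y ∈ {0}; g ≡ 0 at y ∈ {4}; common: ∅.
  x = 4: f ≡ 0 at y ∈ {4}; g ≡ 0 at y ∈ {4}; common: {4}.
Collecting: common zeros = {(4, 4)}, so the count is 1.
Comparison with the Bézout bound: 1 ≤ 1 = deg(f)·deg(g), as expected for curves with no common component (the bound is attained).


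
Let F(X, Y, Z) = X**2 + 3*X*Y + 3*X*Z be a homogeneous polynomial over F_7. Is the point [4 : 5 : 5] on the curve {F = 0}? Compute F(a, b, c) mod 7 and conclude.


F(4,5,5) ≡ 3 (mod 7); P is NOT on the curve.

Evaluate F(4, 5, 5) term-by-term (mod 7).
  X**2 ↦ 1·16·1·1 = 16
  3*X*Y ↦ 3·4·5·1 = 60
  3*X*Z ↦ 3·4·1·5 = 60
Sum: F(4, 5, 5) = (16) + (60) + (60) = 136.
Reducing mod 7: 136 ≡ 3 (mod 7).
Since F(a, b, c) ≡ 3 ≠ 0 (mod 7), P does NOT lie on the curve.


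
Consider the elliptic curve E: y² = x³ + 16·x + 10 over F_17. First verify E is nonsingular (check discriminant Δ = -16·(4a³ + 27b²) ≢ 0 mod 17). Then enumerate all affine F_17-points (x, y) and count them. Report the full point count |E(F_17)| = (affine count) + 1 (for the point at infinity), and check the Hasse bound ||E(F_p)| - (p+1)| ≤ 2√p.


Affine points = {(2, 4), (2, 13), (3, 0), (4, 6), (4, 11), (6, 4), (6, 13), (8, 2), (8, 15), (9, 4), (9, 13), (11, 2), (11, 15), (12, 3), (12, 14), (13, 1), (13, 16), (15, 2), (15, 15)}; affine count = 19; |E(F_17)| = 20.

Discriminant check: Δ ∝ 4a³ + 27b² = 4·16³ + 27·10² = 4·4096 + 27·100 ≡ 10 (mod 17). Nonzero ⇒ E is nonsingular.
For each x ∈ F_17, compute rhs = x³ + 16·x + 10 mod 17, then count y ∈ F_17 with y² ≡ rhs.
  x = 0: rhs = 10, matching y values: none (0 points).
  x = 1: rhs = 10, matching y values: none (0 points).
  x = 2: rhs = 16, matching y values: 4, 13 (2 points).
  x = 3: rhs = 0, matching y values: 0 (1 points).
  x = 4: rhs = 2, matching y values: 6, 11 (2 points).
  x = 5: rhs = 11, matching y values: none (0 points).
  x = 6: rhs = 16, matching y values: 4, 13 (2 points).
  x = 7: rhs = 6, matching y values: none (0 points).
  x = 8: rhs = 4, matching y values: 2, 15 (2 points).
  x = 9: rhs = 16, matching y values: 4, 13 (2 points).
  x = 10: rhs = 14, matching y values: none (0 points).
  x = 11: rhs = 4, matching y values: 2, 15 (2 points).
  x = 12: rhs = 9, matching y values: 3, 14 (2 points).
  x = 13: rhs = 1, matching y values: 1, 16 (2 points).
  x = 14: rhs = 3, matching y values: none (0 points).
  x = 15: rhs = 4, matching y values: 2, 15 (2 points).
  x = 16: rhs = 10, matching y values: none (0 points).
Total affine count: 19.
Full point count |E(F_17)| = 19 + 1 = 20.
Hasse bound: |20 − (17+1)| = |2| = 2 ≤ 2√17 ≈ 8.2462 ✓.


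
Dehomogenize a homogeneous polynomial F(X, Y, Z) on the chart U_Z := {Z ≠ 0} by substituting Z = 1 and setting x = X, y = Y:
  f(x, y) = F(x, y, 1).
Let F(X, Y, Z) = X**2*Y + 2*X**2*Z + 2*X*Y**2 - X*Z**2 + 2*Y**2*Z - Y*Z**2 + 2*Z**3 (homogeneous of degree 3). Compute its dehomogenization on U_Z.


f(x, y) = x**2*y + 2*x**2 + 2*x*y**2 - x + 2*y**2 - y + 2

On U_Z we set Z = 1. Each monomial c·X^i·Y^j·Z^k in F becomes c·x^i·y^j·1^k = c·x^i·y^j.
Substituting Z = 1: F(X, Y, 1) = x**2*y + 2*x**2 + 2*x*y**2 - x + 2*y**2 - y + 2.
Note: deg(f) ≤ deg(F) = 3; strict inequality happens when F is divisible by Z (lost terms).


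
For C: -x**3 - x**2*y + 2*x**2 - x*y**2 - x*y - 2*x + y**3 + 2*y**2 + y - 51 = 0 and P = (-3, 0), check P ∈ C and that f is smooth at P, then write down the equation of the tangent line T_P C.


Tangent line at P: -41*x - 5*y - 123 = 0.

Step 1: f(-3, 0) = 0, so P lies on C.
Step 2: partial derivatives
  f_x(x, y) = -3*x**2 - 2*x*y + 4*x - y**2 - y - 2, f_y(x, y) = -x**2 - 2*x*y - x + 3*y**2 + 4*y + 1.
  f_x(P) = -41, f_y(P) = -5 (gradient nonzero, so P is smooth).
Step 3: tangent line at P: -41·(x − -3) + -5·(y − 0) = 0.
Expanding: -41*x - 5*y - 123 = 0.


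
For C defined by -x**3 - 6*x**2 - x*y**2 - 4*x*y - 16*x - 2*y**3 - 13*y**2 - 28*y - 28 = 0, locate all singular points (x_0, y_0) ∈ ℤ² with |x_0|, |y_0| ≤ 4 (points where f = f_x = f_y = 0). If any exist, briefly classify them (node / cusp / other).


Singular points: {(-2, -2)}; classification: cusp.

Compute partial derivatives:
  f_x = -3*x**2 - 12*x - y**2 - 4*y - 16.
  f_y = -2*x*y - 4*x - 6*y**2 - 26*y - 28.
Scan x_0 ∈ {−4, ..., 4}. For each x_0, f_y(x_0, y) is a polynomial in y; find its integer roots y ∈ {−4, ..., 4}, then test f_x and f at those candidates.
  x = -4: f_y(-4, y) = -6*y**2 - 18*y - 12; vanishes at y ∈ {-2, -1}. (-4, -2): f_x = -12 ≠ 0; (-4, -1): f_x = -13 ≠ 0.
  x = -3: f_y(-3, y) = -6*y**2 - 20*y - 16; vanishes at y ∈ {-2}. (-3, -2): f_x = -3 ≠ 0.
  x = -2: f_y(-2, y) = -6*y**2 - 22*y - 20; vanishes at y ∈ {-2}. (-2, -2): f_x = 0, f = 0 — SINGULAR.
  x = -1: f_y(-1, y) = -6*y**2 - 24*y - 24; vanishes at y ∈ {-2}. (-1, -2): f_x = -3 ≠ 0.
  x = 0: f_y(0, y) = -6*y**2 - 26*y - 28; vanishes at y ∈ {-2}. (0, -2): f_x = -12 ≠ 0.
  x = 1: f_y(1, y) = -6*y**2 - 28*y - 32; vanishes at y ∈ {-2}. (1, -2): f_x = -27 ≠ 0.
  x = 2: f_y(2, y) = -6*y**2 - 30*y - 36; vanishes at y ∈ {-3, -2}. (2, -3): f_x = -49 ≠ 0; (2, -2): f_x = -48 ≠ 0.
  x = 3: f_y(3, y) = -6*y**2 - 32*y - 40; vanishes at y ∈ {-2}. (3, -2): f_x = -75 ≠ 0.
  x = 4: f_y(4, y) = -6*y**2 - 34*y - 44; vanishes at y ∈ {-2}. (4, -2): f_x = -108 ≠ 0.
Only singular point on the grid: (-2, -2).
Classify: substitute x = -2 + u, y = -2 + v and expand: f = -u**3 - u*v**2 - 2*v**3 + v**2.
No constant or linear terms (consistent with a singular point). Quadratic part: v**2. Cubic part: -u**3 - u*v**2 - 2*v**3.
The quadratic part v**2 is a perfect square, so there is a single (double) tangent line v = 0, i.e. y = -2. Restricting the cubic part to that line (v = 0) leaves -u**3 ≠ 0, so f is not divisible by v and the branch is v² ≈ u**3 to lowest order — this is a cusp.
Classification: cusp.


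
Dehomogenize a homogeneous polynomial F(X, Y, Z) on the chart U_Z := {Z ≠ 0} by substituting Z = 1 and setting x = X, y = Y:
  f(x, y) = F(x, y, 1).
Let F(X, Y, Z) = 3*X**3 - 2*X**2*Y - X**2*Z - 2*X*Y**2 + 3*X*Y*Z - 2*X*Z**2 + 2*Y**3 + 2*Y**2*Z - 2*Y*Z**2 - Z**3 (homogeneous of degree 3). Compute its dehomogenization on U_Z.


f(x, y) = 3*x**3 - 2*x**2*y - x**2 - 2*x*y**2 + 3*x*y - 2*x + 2*y**3 + 2*y**2 - 2*y - 1

On U_Z we set Z = 1. Each monomial c·X^i·Y^j·Z^k in F becomes c·x^i·y^j·1^k = c·x^i·y^j.
Substituting Z = 1: F(X, Y, 1) = 3*x**3 - 2*x**2*y - x**2 - 2*x*y**2 + 3*x*y - 2*x + 2*y**3 + 2*y**2 - 2*y - 1.
Note: deg(f) ≤ deg(F) = 3; strict inequality happens when F is divisible by Z (lost terms).


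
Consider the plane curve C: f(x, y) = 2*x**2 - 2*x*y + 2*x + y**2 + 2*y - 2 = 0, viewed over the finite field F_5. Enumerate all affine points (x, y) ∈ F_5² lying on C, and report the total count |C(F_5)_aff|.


Affine F_5-points: {(2, 0), (2, 2), (4, 2), (4, 4)}; count = 4.

For each of the 25 pairs (x, y) ∈ F_5², evaluate f(x, y) mod 5. Record the zeros.
  x = 0: [0↦3, 1↦1, 2↦1, 3↦3, 4↦2]  zeros at y ∈ ∅
  x = 1: [0↦2, 1↦3, 2↦1, 3↦1, 4↦3]  zeros at y ∈ ∅
  x = 2: [0↦0, 1↦4, 2↦0, 3↦3, 4↦3]  zeros at y ∈ {0, 2}
  x = 3: [0↦2, 1↦4, 2↦3, 3↦4, 4↦2]  zeros at y ∈ ∅
  x = 4: [0↦3, 1↦3, 2↦0, 3↦4, 4↦0]  zeros at y ∈ {2, 4}
Collecting zeros: affine points = {(2, 0), (2, 2), (4, 2), (4, 4)}.
Total count |C(F_5)_aff| = 4.


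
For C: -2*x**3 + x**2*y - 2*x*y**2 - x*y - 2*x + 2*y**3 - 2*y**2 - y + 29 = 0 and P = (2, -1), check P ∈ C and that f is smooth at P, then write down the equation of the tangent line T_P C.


Tangent line at P: -31*x + 19*y + 81 = 0.

Step 1: f(2, -1) = 0, so P lies on C.
Step 2: partial derivatives
  f_x(x, y) = -6*x**2 + 2*x*y - 2*y**2 - y - 2, f_y(x, y) = x**2 - 4*x*y - x + 6*y**2 - 4*y - 1.
  f_x(P) = -31, f_y(P) = 19 (gradient nonzero, so P is smooth).
Step 3: tangent line at P: -31·(x − 2) + 19·(y − -1) = 0.
Expanding: -31*x + 19*y + 81 = 0.


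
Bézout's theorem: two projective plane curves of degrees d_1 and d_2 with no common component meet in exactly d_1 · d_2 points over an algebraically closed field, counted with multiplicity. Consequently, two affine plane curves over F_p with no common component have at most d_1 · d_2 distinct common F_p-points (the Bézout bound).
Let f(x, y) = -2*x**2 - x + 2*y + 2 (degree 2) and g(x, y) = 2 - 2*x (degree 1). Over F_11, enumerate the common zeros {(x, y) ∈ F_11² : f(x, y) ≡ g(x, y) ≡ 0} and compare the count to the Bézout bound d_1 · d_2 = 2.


Common zeros: {(1, 6)}; count = 1; Bézout bound = 2.

deg(f) = 2, deg(g) = 1, so Bézout bound = 2.
Scan x ∈ F_11. For each x, list the y ∈ F_11 with f(x, y) ≡ 0 and those with g(x, y) ≡ 0 (mod 11); the common zeros in that column are the intersection.
  x = 0: f ≡ 0 at y ∈ {10}; g ≡ 0 at y ∈ ∅; common: ∅.
  x = 1: f ≡ 0 at y ∈ {6}; g ≡ 0 at y ∈ {0, 1, 2, 3, 4, 5, 6, 7, 8, 9, 10}; common: {6}.
  x = 2: f ≡ 0 at y ∈ {4}; g ≡ 0 at y ∈ ∅; common: ∅.
  x = 3: f ≡ 0 at y ∈ {4}; g ≡ 0 at y ∈ ∅; common: ∅.
  x = 4: f ≡ 0 at y ∈ {6}; g ≡ 0 at y ∈ ∅; common: ∅.
  x = 5: f ≡ 0 at y ∈ {10}; g ≡ 0 at y ∈ ∅; common: ∅.
  x = 6: f ≡ 0 at y ∈ {5}; g ≡ 0 at y ∈ ∅; common: ∅.
  x = 7: f ≡ 0 at y ∈ {2}; g ≡ 0 at y ∈ ∅; common: ∅.
  x = 8: f ≡ 0 at y ∈ {1}; g ≡ 0 at y ∈ ∅; common: ∅.
  x = 9: f ≡ 0 at y ∈ {2}; g ≡ 0 at y ∈ ∅; common: ∅.
  x = 10: f ≡ 0 at y ∈ {5}; g ≡ 0 at y ∈ ∅; common: ∅.
Collecting: common zeros = {(1, 6)}, so the count is 1.
Comparison with the Bézout bound: 1 ≤ 2 = deg(f)·deg(g), as expected for curves with no common component (the affine F_11-count falls short of the bound because intersections may lie at infinity, over extension fields, or carry multiplicity).


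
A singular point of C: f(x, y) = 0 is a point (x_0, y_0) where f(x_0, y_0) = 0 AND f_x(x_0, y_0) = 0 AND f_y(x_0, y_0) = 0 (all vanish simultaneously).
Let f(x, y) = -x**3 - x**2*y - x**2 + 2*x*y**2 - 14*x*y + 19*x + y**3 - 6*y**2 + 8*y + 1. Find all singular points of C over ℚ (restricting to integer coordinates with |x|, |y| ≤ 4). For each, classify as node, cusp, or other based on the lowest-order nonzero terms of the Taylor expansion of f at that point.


Singular points: {(-1, 3)}; classification: node.

Compute partial derivatives:
  f_x = -3*x**2 - 2*x*y - 2*x + 2*y**2 - 14*y + 19.
  f_y = -x**2 + 4*x*y - 14*x + 3*y**2 - 12*y + 8.
Scan x_0 ∈ {−4, ..., 4}. For each x_0, f_y(x_0, y) is a polynomial in y; find its integer roots y ∈ {−4, ..., 4}, then test f_x and f at those candidates.
  x = -4: f_y(-4, y) = 3*y**2 - 28*y + 48; no integer root y with |y| ≤ 4.
  x = -3: f_y(-3, y) = 3*y**2 - 24*y + 41; no integer root y with |y| ≤ 4.
  x = -2: f_y(-2, y) = 3*y**2 - 20*y + 32; vanishes at y ∈ {4}. (-2, 4): f_x = 3 ≠ 0.
  x = -1: f_y(-1, y) = 3*y**2 - 16*y + 21; vanishes at y ∈ {3}. (-1, 3): f_x = 0, f = 0 — SINGULAR.
  x = 0: f_y(0, y) = 3*y**2 - 12*y + 8; no integer root y with |y| ≤ 4.
  x = 1: f_y(1, y) = 3*y**2 - 8*y - 7; no integer root y with |y| ≤ 4.
  x = 2: f_y(2, y) = 3*y**2 - 4*y - 24; no integer root y with |y| ≤ 4.
  x = 3: f_y(3, y) = 3*y**2 - 43; no integer root y with |y| ≤ 4.
  x = 4: f_y(4, y) = 3*y**2 + 4*y - 64; vanishes at y ∈ {4}. (4, 4): f_x = -93 ≠ 0.
Only singular point on the grid: (-1, 3).
Classify: substitute x = -1 + u, y = 3 + v and expand: f = -u**3 - u**2*v - u**2 + 2*u*v**2 + v**3 + v**2.
No constant or linear terms (consistent with a singular point). Quadratic part: -u**2 + v**2. Cubic part: -u**3 - u**2*v + 2*u*v**2 + v**3.
The quadratic part v**2 - u**2 = (v − u)(v + u) splits into two distinct linear factors, so there are two distinct tangent lines y − 3 = ±(x − -1) — this is a node (ordinary double point).
Classification: node.


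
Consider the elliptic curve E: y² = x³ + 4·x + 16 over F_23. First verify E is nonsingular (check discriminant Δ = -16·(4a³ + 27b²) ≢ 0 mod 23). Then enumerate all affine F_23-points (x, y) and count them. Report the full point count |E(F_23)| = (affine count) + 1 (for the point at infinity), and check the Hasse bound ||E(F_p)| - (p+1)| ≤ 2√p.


Affine points = {(0, 4), (0, 19), (2, 3), (2, 20), (3, 3), (3, 20), (4, 2), (4, 21), (5, 0), (6, 7), (6, 16), (8, 10), (8, 13), (15, 1), (15, 22), (16, 6), (16, 17), (17, 11), (17, 12), (18, 3), (18, 20), (20, 0), (21, 0)}; affine count = 23; |E(F_23)| = 24.

Discriminant check: Δ ∝ 4a³ + 27b² = 4·4³ + 27·16² = 4·64 + 27·256 ≡ 15 (mod 23). Nonzero ⇒ E is nonsingular.
For each x ∈ F_23, compute rhs = x³ + 4·x + 16 mod 23, then count y ∈ F_23 with y² ≡ rhs.
  x = 0: rhs = 16, matching y values: 4, 19 (2 points).
  x = 1: rhs = 21, matching y values: none (0 points).
  x = 2: rhs = 9, matching y values: 3, 20 (2 points).
  x = 3: rhs = 9, matching y values: 3, 20 (2 points).
  x = 4: rhs = 4, matching y values: 2, 21 (2 points).
  x = 5: rhs = 0, matching y values: 0 (1 points).
  x = 6: rhs = 3, matching y values: 7, 16 (2 points).
  x = 7: rhs = 19, matching y values: none (0 points).
  x = 8: rhs = 8, matching y values: 10, 13 (2 points).
  x = 9: rhs = 22, matching y values: none (0 points).
  x = 10: rhs = 21, matching y values: none (0 points).
  x = 11: rhs = 11, matching y values: none (0 points).
  x = 12: rhs = 21, matching y values: none (0 points).
  x = 13: rhs = 11, matching y values: none (0 points).
  x = 14: rhs = 10, matching y values: none (0 points).
  x = 15: rhs = 1, matching y values: 1, 22 (2 points).
  x = 16: rhs = 13, matching y values: 6, 17 (2 points).
  x = 17: rhs = 6, matching y values: 11, 12 (2 points).
  x = 18: rhs = 9, matching y values: 3, 20 (2 points).
  x = 19: rhs = 5, matching y values: none (0 points).
  x = 20: rhs = 0, matching y values: 0 (1 points).
  x = 21: rhs = 0, matching y values: 0 (1 points).
  x = 22: rhs = 11, matching y values: none (0 points).
Total affine count: 23.
Full point count |E(F_23)| = 23 + 1 = 24.
Hasse bound: |24 − (23+1)| = |0| = 0 ≤ 2√23 ≈ 9.5917 ✓.


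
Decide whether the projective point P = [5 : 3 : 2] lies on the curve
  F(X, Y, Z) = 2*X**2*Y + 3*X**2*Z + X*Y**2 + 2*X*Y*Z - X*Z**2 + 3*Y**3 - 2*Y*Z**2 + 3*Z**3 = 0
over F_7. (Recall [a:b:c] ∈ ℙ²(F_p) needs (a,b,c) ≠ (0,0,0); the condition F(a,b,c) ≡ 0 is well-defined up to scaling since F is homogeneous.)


F(5,3,2) ≡ 4 (mod 7); P is NOT on the curve.

Evaluate F(5, 3, 2) term-by-term (mod 7).
  2*X**2*Y ↦ 2·25·3·1 = 150
  3*X**2*Z ↦ 3·25·1·2 = 150
  X*Y**2 ↦ 1·5·9·1 = 45
  2*X*Y*Z ↦ 2·5·3·2 = 60
  -X*Z**2 ↦ -1·5·1·4 = -20
  3*Y**3 ↦ 3·1·27·1 = 81
  -2*Y*Z**2 ↦ -2·1·3·4 = -24
  3*Z**3 ↦ 3·1·1·8 = 24
Sum: F(5, 3, 2) = (150) + (150) + (45) + (60) + (-20) + (81) + (-24) + (24) = 466.
Reducing mod 7: 466 ≡ 4 (mod 7).
Since F(a, b, c) ≡ 4 ≠ 0 (mod 7), P does NOT lie on the curve.


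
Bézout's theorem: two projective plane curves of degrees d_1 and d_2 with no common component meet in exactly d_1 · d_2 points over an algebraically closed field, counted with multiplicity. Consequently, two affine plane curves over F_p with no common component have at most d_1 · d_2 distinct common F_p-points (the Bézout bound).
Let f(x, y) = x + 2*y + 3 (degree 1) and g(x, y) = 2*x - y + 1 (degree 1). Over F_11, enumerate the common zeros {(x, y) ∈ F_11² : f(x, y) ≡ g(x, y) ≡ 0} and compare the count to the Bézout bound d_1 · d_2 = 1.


Common zeros: {(10, 10)}; count = 1; Bézout bound = 1.

deg(f) = 1, deg(g) = 1, so Bézout bound = 1.
Scan x ∈ F_11. For each x, list the y ∈ F_11 with f(x, y) ≡ 0 and those with g(x, y) ≡ 0 (mod 11); the common zeros in that column are the intersection.
  x = 0: f ≡ 0 at y ∈ {4}; g ≡ 0 at y ∈ {1}; common: ∅.
  x = 1: f ≡ 0 at y ∈ {9}; g ≡ 0 at y ∈ {3}; common: ∅.
  x = 2: f ≡ 0 at y ∈ {3}; g ≡ 0 at y ∈ {5}; common: ∅.
  x = 3: f ≡ 0 at y ∈ {8}; g ≡ 0 at y ∈ {7}; common: ∅.
  x = 4: f ≡ 0 at y ∈ {2}; g ≡ 0 at y ∈ {9}; common: ∅.
  x = 5: f ≡ 0 at y ∈ {7}; g ≡ 0 at y ∈ {0}; common: ∅.
  x = 6: f ≡ 0 at y ∈ {1}; g ≡ 0 at y ∈ {2}; common: ∅.
  x = 7: f ≡ 0 at y ∈ {6}; g ≡ 0 at y ∈ {4}; common: ∅.
  x = 8: f ≡ 0 at y ∈ {0}; g ≡ 0 at y ∈ {6}; common: ∅.
  x = 9: f ≡ 0 at y ∈ {5}; g ≡ 0 at y ∈ {8}; common: ∅.
  x = 10: f ≡ 0 at y ∈ {10}; g ≡ 0 at y ∈ {10}; common: {10}.
Collecting: common zeros = {(10, 10)}, so the count is 1.
Comparison with the Bézout bound: 1 ≤ 1 = deg(f)·deg(g), as expected for curves with no common component (the bound is attained).


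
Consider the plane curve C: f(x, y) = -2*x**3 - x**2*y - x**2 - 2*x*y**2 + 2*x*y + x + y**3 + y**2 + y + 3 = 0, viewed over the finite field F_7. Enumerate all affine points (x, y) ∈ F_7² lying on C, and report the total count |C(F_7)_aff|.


Affine F_7-points: {(0, 3), (3, 1), (6, 6)}; count = 3.

For each of the 49 pairs (x, y) ∈ F_7², evaluate f(x, y) mod 7. Record the zeros.
  x = 0: [0↦3, 1↦6, 2↦3, 3↦0, 4↦3, 5↦4, 6↦2]  zeros at y ∈ {3}
  x = 1: [0↦1, 1↦3, 2↦2, 3↦4, 4↦1, 5↦6, 6↦4]  zeros at y ∈ ∅
  x = 2: [0↦6, 1↦5, 2↦4, 3↦2, 4↦5, 5↦5, 6↦1]  zeros at y ∈ ∅
  x = 3: [0↦6, 1↦0, 2↦4, 3↦3, 4↦3, 5↦3, 6↦2]  zeros at y ∈ {1}
  x = 4: [0↦3, 1↦4, 2↦4, 3↦2, 4↦4, 5↦2, 6↦2]  zeros at y ∈ ∅
  x = 5: [0↦6, 1↦5, 2↦6, 3↦1, 4↦3, 5↦4, 6↦3]  zeros at y ∈ ∅
  x = 6: [0↦3, 1↦5, 2↦5, 3↦2, 4↦2, 5↦4, 6↦0]  zeros at y ∈ {6}
Collecting zeros: affine points = {(0, 3), (3, 1), (6, 6)}.
Total count |C(F_7)_aff| = 3.


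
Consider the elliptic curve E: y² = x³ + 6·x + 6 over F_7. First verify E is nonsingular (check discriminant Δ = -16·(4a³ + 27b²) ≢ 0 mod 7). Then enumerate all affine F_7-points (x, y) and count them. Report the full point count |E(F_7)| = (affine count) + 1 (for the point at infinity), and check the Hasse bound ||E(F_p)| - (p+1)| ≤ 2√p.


Affine points = {(3, 3), (3, 4), (5, 0)}; affine count = 3; |E(F_7)| = 4.

Discriminant check: Δ ∝ 4a³ + 27b² = 4·6³ + 27·6² = 4·216 + 27·36 ≡ 2 (mod 7). Nonzero ⇒ E is nonsingular.
For each x ∈ F_7, compute rhs = x³ + 6·x + 6 mod 7, then count y ∈ F_7 with y² ≡ rhs.
  x = 0: rhs = 6, matching y values: none (0 points).
  x = 1: rhs = 6, matching y values: none (0 points).
  x = 2: rhs = 5, matching y values: none (0 points).
  x = 3: rhs = 2, matching y values: 3, 4 (2 points).
  x = 4: rhs = 3, matching y values: none (0 points).
  x = 5: rhs = 0, matching y values: 0 (1 points).
  x = 6: rhs = 6, matching y values: none (0 points).
Total affine count: 3.
Full point count |E(F_7)| = 3 + 1 = 4.
Hasse bound: |4 − (7+1)| = |-4| = 4 ≤ 2√7 ≈ 5.2915 ✓.


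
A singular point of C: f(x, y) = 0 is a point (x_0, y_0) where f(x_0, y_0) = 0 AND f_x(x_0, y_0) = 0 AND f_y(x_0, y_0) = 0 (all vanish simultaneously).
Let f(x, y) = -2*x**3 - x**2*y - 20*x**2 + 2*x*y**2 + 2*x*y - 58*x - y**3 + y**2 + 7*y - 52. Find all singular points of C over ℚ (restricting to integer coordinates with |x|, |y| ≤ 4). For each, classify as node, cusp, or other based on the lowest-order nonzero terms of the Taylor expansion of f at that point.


Singular points: {(-3, -2)}; classification: cusp.

Compute partial derivatives:
  f_x = -6*x**2 - 2*x*y - 40*x + 2*y**2 + 2*y - 58.
  f_y = -x**2 + 4*x*y + 2*x - 3*y**2 + 2*y + 7.
Scan x_0 ∈ {−4, ..., 4}. For each x_0, f_y(x_0, y) is a polynomial in y; find its integer roots y ∈ {−4, ..., 4}, then test f_x and f at those candidates.
  x = -4: f_y(-4, y) = -3*y**2 - 14*y - 17; no integer root y with |y| ≤ 4.
  x = -3: f_y(-3, y) = -3*y**2 - 10*y - 8; vanishes at y ∈ {-2}. (-3, -2): f_x = 0, f = 0 — SINGULAR.
  x = -2: f_y(-2, y) = -3*y**2 - 6*y - 1; no integer root y with |y| ≤ 4.
  x = -1: f_y(-1, y) = -3*y**2 - 2*y + 4; no integer root y with |y| ≤ 4.
  x = 0: f_y(0, y) = -3*y**2 + 2*y + 7; no integer root y with |y| ≤ 4.
  x = 1: f_y(1, y) = -3*y**2 + 6*y + 8; no integer root y with |y| ≤ 4.
  x = 2: f_y(2, y) = -3*y**2 + 10*y + 7; no integer root y with |y| ≤ 4.
  x = 3: f_y(3, y) = -3*y**2 + 14*y + 4; no integer root y with |y| ≤ 4.
  x = 4: f_y(4, y) = -3*y**2 + 18*y - 1; no integer root y with |y| ≤ 4.
Only singular point on the grid: (-3, -2).
Classify: substitute x = -3 + u, y = -2 + v and expand: f = -2*u**3 - u**2*v + 2*u*v**2 - v**3 + v**2.
No constant or linear terms (consistent with a singular point). Quadratic part: v**2. Cubic part: -2*u**3 - u**2*v + 2*u*v**2 - v**3.
The quadratic part v**2 is a perfect square, so there is a single (double) tangent line v = 0, i.e. y = -2. Restricting the cubic part to that line (v = 0) leaves -2*u**3 ≠ 0, so f is not divisible by v and the branch is v² ≈ 2*u**3 to lowest order — this is a cusp.
Classification: cusp.
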